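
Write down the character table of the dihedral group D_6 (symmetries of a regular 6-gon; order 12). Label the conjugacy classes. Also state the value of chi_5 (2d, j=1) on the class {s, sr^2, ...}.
Conjugacy classes: {e} of size 1, {r^3} of size 1, {r^1, r^5} of size 2, {r^2, r^4} of size 2, {s, sr^2, ...} of size 3, {sr, sr^3, ...} of size 3.
Character table:
  irrep \ class              {e} (size 1)  {r^3} (size 1)  {r^1, r^5} (size 2)  {r^2, r^4} (size 2)  {s, sr^2, ...} (size 3)  {sr, sr^3, ...} (size 3)
  chi_1 (triv)               1             1               1                    1                    1                        1                       
  chi_2 (sign: r->1, s->-1)  1             1               1                    1                    -1                       -1                      
  chi_3 (r->-1, s->1)        1             -1              -1                   1                    1                        -1                      
  chi_4 (r->-1, s->-1)       1             -1              -1                   1                    -1                       1                       
  chi_5 (2d, j=1)            2             -2              1                    -1                   0                        0                       
  chi_6 (2d, j=2)            2             2               -1                   -1                   0                        0                       

Spot check: chi_5 (2d, j=1) on {s, sr^2, ...} = 0.

Derivation: D_6 has order 2*6 = 12 with 6 conjugacy classes, hence 6 irreducibles. Sum of squared dims 1 + 1 + 1 + 1 + 4 + 4 = 12 = |G|. Linear characters come from the abelianisation; the 2-dimensional irreps have character r^k -> 2*cos(2*pi*j*k/6), reflections -> 0.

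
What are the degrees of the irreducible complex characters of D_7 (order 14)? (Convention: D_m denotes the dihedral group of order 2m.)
Dimensions: 1, 1, 2, 2, 2

Reasoning: There are 5 irreducibles (= number of conjugacy classes). Their dimensions d_i satisfy sum d_i^2 = |G| = 14: 1 + 1 + 4 + 4 + 4 = 14.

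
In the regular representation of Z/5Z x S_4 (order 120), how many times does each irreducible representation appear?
Each irreducible V_i of dimension d_i appears with multiplicity d_i, i.e. rho_reg = (direct sum over all irreducibles V_i) d_i V_i. The irreducible dimensions for Z/5Z x S_4 are 1, 1, 1, 1, 1, 1, 1, 1, 1, 1, 2, 2, 2, 2, 2, 3, 3, 3, 3, 3, 3, 3, 3, 3, 3: 10 irreducibles of dimension 1, each with multiplicity 1; 5 irreducibles of dimension 2, each with multiplicity 2; 10 irreducibles of dimension 3, each with multiplicity 3. Total dimension 10*1*1 + 5*2*2 + 10*3*3 = 120 = |G|.

Explanation: General theorem: in the regular representation of a finite group G, each irreducible appears with multiplicity equal to its dimension. Check: dim(rho_reg) = sum d_i^2 = 1 + 1 + 1 + 1 + 1 + 1 + 1 + 1 + 1 + 1 + 4 + 4 + 4 + 4 + 4 + 9 + 9 + 9 + 9 + 9 + 9 + 9 + 9 + 9 + 9 = 120 = |G|.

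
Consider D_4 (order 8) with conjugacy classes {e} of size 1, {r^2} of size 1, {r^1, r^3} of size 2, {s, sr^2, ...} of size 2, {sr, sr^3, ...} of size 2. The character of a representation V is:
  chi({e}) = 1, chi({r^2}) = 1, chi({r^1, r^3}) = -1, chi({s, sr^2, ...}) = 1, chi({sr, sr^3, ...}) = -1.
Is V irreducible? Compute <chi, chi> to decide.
Irreducible: <chi, chi> = 1.

Details: <chi, chi> = (1/|G|) sum_C |C| * |chi(C)|^2 = (1/8)[1*|1|^2 + 1*|1|^2 + 2*|-1|^2 + 2*|1|^2 + 2*|-1|^2]
  = (1/8)[(1) + (1) + (2) + (2) + (2)] = 8/8 = 1.
A character is irreducible iff <chi, chi> = 1, so this representation is irreducible.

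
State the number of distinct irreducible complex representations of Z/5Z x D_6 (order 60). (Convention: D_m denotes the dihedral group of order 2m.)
30

Reasoning: The number of irreducible complex representations of a finite group equals its number of conjugacy classes. For a direct product, #classes(G x H) = #classes(G) * #classes(H). Z/5Z has 5 classes (abelian), D_6 has 6 classes, so 5 * 6 = 30, so Z/5Z x D_6 (order 60) has exactly 30 irreducible complex representations.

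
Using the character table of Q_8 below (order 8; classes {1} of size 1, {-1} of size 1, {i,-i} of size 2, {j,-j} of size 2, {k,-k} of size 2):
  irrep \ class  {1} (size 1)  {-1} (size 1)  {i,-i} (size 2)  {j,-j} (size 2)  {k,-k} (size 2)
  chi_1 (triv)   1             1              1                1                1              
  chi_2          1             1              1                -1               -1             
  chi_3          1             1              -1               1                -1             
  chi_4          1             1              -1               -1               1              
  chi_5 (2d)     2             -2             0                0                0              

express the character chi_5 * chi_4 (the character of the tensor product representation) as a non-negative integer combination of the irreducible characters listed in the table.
chi_5 tensor chi_4 = chi_5 (all other irreducibles have multiplicity 0).

Reasoning: The character of a tensor product is the pointwise product (chi_5 * chi_4)(C) = chi_5(C) * chi_4(C):
  {1}: (2)*(1), {-1}: (-2)*(1), {i,-i}: (0)*(-1), {j,-j}: (0)*(-1), {k,-k}: (0)*(1)
so (chi_5 * chi_4) takes values
  {1} -> 2, {-1} -> -2, {i,-i} -> 0, {j,-j} -> 0, {k,-k} -> 0.
Now take the inner product of this character with each irreducible chi from the table, <chi_5*chi_4, chi> = (1/8) sum_C |C| (chi_5*chi_4)(C) conj(chi(C)):
  <chi_5*chi_4, chi_1> = (1/8)[1*(2)*conj(1) + 1*(-2)*conj(1) + 2*(0)*conj(1) + 2*(0)*conj(1) + 2*(0)*conj(1)]
      = (1/8)[(2) + (-2) + (0) + (0) + (0)] = 0/8 = 0
  <chi_5*chi_4, chi_2> = (1/8)[1*(2)*conj(1) + 1*(-2)*conj(1) + 2*(0)*conj(1) + 2*(0)*conj(-1) + 2*(0)*conj(-1)]
      = (1/8)[(2) + (-2) + (0) + (0) + (0)] = 0/8 = 0
  <chi_5*chi_4, chi_3> = (1/8)[1*(2)*conj(1) + 1*(-2)*conj(1) + 2*(0)*conj(-1) + 2*(0)*conj(1) + 2*(0)*conj(-1)]
      = (1/8)[(2) + (-2) + (0) + (0) + (0)] = 0/8 = 0
  <chi_5*chi_4, chi_4> = (1/8)[1*(2)*conj(1) + 1*(-2)*conj(1) + 2*(0)*conj(-1) + 2*(0)*conj(-1) + 2*(0)*conj(1)]
      = (1/8)[(2) + (-2) + (0) + (0) + (0)] = 0/8 = 0
  <chi_5*chi_4, chi_5> = (1/8)[1*(2)*conj(2) + 1*(-2)*conj(-2) + 2*(0)*conj(0) + 2*(0)*conj(0) + 2*(0)*conj(0)]
      = (1/8)[(4) + (4) + (0) + (0) + (0)] = 8/8 = 1
Hence the multiplicities are chi_5: 1. Dimension check: dim(chi_5)*dim(chi_4) = 2*1 = 2 and sum (mult * dim) = 1*2 = 2.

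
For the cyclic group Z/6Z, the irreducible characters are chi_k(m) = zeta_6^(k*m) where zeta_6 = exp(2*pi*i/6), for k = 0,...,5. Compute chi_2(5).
chi_2(5) = zeta_6^10 = exp(-2*I*pi/3)

Proof sketch: chi_2(5) = zeta_6^(2*5) = zeta_6^10. Since zeta_6^6 = 1, this equals zeta_6^4 = exp(2*pi*i*4/6) = exp(-2*I*pi/3).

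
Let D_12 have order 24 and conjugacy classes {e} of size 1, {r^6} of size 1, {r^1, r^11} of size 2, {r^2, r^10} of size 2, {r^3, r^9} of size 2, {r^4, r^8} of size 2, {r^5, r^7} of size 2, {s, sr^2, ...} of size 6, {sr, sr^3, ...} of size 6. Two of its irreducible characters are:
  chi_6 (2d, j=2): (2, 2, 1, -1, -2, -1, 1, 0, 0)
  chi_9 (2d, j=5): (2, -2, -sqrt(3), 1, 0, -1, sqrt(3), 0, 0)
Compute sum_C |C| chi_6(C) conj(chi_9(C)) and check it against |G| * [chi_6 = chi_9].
Sum = 0; so <chi_6, chi_9> = 0 (distinct irreducibles are orthogonal).

Explanation: Compute term by term over conjugacy classes (|C| * chi_6(C) * conj(chi_9(C))):
  1*(2)*conj(2) + 1*(2)*conj(-2) + 2*(1)*conj(-sqrt(3)) + 2*(-1)*conj(1) + 2*(-2)*conj(0) + 2*(-1)*conj(-1) + 2*(1)*conj(sqrt(3)) + 6*(0)*conj(0) + 6*(0)*conj(0)
  = (4) + (-4) + (-2*sqrt(3)) + (-2) + (0) + (2) + (2*sqrt(3)) + (0) + (0)
  = 0.
Dividing by |G| = 24 gives 0/24 = 0, matching the row-orthogonality relation <chi_6, chi_9> = [chi_6 = chi_9].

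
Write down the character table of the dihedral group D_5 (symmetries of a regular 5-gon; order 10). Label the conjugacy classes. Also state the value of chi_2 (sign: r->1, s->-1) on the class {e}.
Conjugacy classes: {e} of size 1, {r^1, r^4} of size 2, {r^2, r^3} of size 2, {s, sr, ..., sr^4} of size 5.
Character table:
  irrep \ class              {e} (size 1)  {r^1, r^4} (size 2)  {r^2, r^3} (size 2)  {s, sr, ..., sr^4} (size 5)
  chi_1 (triv)               1             1                    1                    1                          
  chi_2 (sign: r->1, s->-1)  1             1                    1                    -1                         
  chi_3 (2d, j=1)            2             -1/2 + sqrt(5)/2     -sqrt(5)/2 - 1/2     0                          
  chi_4 (2d, j=2)            2             -sqrt(5)/2 - 1/2     -1/2 + sqrt(5)/2     0                          

Spot check: chi_2 (sign: r->1, s->-1) on {e} = 1.

Justification: D_5 has order 2*5 = 10 with 4 conjugacy classes, hence 4 irreducibles. Sum of squared dims 1 + 1 + 4 + 4 = 10 = |G|. Linear characters come from the abelianisation; the 2-dimensional irreps have character r^k -> 2*cos(2*pi*j*k/5), reflections -> 0.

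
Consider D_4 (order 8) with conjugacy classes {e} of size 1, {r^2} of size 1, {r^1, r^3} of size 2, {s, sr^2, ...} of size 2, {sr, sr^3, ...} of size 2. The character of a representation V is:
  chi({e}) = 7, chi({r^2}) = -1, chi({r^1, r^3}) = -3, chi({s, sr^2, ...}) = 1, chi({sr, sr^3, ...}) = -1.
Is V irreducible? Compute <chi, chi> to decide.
Not irreducible (reducible): <chi, chi> = 9 > 1.

Working: <chi, chi> = (1/|G|) sum_C |C| * |chi(C)|^2 = (1/8)[1*|7|^2 + 1*|-1|^2 + 2*|-3|^2 + 2*|1|^2 + 2*|-1|^2]
  = (1/8)[(49) + (1) + (18) + (2) + (2)] = 72/8 = 9.
A character is irreducible iff <chi, chi> = 1, so this representation is reducible.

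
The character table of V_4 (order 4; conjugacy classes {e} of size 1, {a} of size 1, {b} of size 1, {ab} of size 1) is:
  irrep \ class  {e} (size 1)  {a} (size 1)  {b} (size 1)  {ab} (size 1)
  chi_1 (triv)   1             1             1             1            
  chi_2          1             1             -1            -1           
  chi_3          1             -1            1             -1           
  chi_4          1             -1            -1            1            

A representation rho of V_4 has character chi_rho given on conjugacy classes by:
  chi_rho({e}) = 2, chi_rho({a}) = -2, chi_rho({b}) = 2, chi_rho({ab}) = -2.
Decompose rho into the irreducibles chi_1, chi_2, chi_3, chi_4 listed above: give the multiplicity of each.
Multiplicities: chi_1: 0, chi_2: 0, chi_3: 2, chi_4: 0.

Argument: Use <chi_rho, chi> = (1/|G|) sum_C |C| * chi_rho(C) * conj(chi(C)) with |G| = 4 for each irreducible chi in the table:
  <chi_rho, chi_1> = (1/4)[1*(2)*conj(1) + 1*(-2)*conj(1) + 1*(2)*conj(1) + 1*(-2)*conj(1)]
      = (1/4)[(2) + (-2) + (2) + (-2)] = 0/4 = 0
  <chi_rho, chi_2> = (1/4)[1*(2)*conj(1) + 1*(-2)*conj(1) + 1*(2)*conj(-1) + 1*(-2)*conj(-1)]
      = (1/4)[(2) + (-2) + (-2) + (2)] = 0/4 = 0
  <chi_rho, chi_3> = (1/4)[1*(2)*conj(1) + 1*(-2)*conj(-1) + 1*(2)*conj(1) + 1*(-2)*conj(-1)]
      = (1/4)[(2) + (2) + (2) + (2)] = 8/4 = 2
  <chi_rho, chi_4> = (1/4)[1*(2)*conj(1) + 1*(-2)*conj(-1) + 1*(2)*conj(-1) + 1*(-2)*conj(1)]
      = (1/4)[(2) + (2) + (-2) + (-2)] = 0/4 = 0
Dimension check: dim(rho) = sum (mult * dim) = 0*1 + 0*1 + 2*1 + 0*1 = 2 = chi_rho(e) = 2.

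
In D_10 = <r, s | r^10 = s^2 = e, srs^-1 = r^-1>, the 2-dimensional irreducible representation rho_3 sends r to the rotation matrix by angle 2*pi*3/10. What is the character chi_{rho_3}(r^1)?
chi_{rho_3}(r^1) = 2*cos(2*pi*3*1/10) = 1/2 - sqrt(5)/2

Argument: rho_3(r^1) is rotation by angle 2*pi*3*1/10, whose trace is 2*cos(2*pi*3*1/10) = 1/2 - sqrt(5)/2.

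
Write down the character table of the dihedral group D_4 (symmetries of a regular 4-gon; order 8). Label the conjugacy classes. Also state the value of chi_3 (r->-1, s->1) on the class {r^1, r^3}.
Conjugacy classes: {e} of size 1, {r^2} of size 1, {r^1, r^3} of size 2, {s, sr^2, ...} of size 2, {sr, sr^3, ...} of size 2.
Character table:
  irrep \ class              {e} (size 1)  {r^2} (size 1)  {r^1, r^3} (size 2)  {s, sr^2, ...} (size 2)  {sr, sr^3, ...} (size 2)
  chi_1 (triv)               1             1               1                    1                        1                       
  chi_2 (sign: r->1, s->-1)  1             1               1                    -1                       -1                      
  chi_3 (r->-1, s->1)        1             1               -1                   1                        -1                      
  chi_4 (r->-1, s->-1)       1             1               -1                   -1                       1                       
  chi_5 (2d, j=1)            2             -2              0                    0                        0                       

Spot check: chi_3 (r->-1, s->1) on {r^1, r^3} = -1.

Reasoning: D_4 has order 2*4 = 8 with 5 conjugacy classes, hence 5 irreducibles. Sum of squared dims 1 + 1 + 1 + 1 + 4 = 8 = |G|. Linear characters come from the abelianisation; the 2-dimensional irreps have character r^k -> 2*cos(2*pi*j*k/4), reflections -> 0.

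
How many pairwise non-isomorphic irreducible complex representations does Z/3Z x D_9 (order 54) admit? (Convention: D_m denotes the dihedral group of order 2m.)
18

Working: The number of irreducible complex representations of a finite group equals its number of conjugacy classes. For a direct product, #classes(G x H) = #classes(G) * #classes(H). Z/3Z has 3 classes (abelian), D_9 has 6 classes, so 3 * 6 = 18, so Z/3Z x D_9 (order 54) has exactly 18 irreducible complex representations.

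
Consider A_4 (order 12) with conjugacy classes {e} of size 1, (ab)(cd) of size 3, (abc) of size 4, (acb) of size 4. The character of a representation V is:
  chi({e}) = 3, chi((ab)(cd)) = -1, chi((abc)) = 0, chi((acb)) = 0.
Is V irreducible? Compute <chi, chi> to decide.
Irreducible: <chi, chi> = 1.

Details: <chi, chi> = (1/|G|) sum_C |C| * |chi(C)|^2 = (1/12)[1*|3|^2 + 3*|-1|^2 + 4*|0|^2 + 4*|0|^2]
  = (1/12)[(9) + (3) + (0) + (0)] = 12/12 = 1.
(Exp terms are combined using exp(i*s)*conj(exp(i*t)) = exp(i*(s-t)), and sums of them are collapsed using the identity that for every m > 1 the m distinct m-th roots of unity sum to 0, e.g. 1 + exp(2*I*pi/3) + exp(-2*I*pi/3) = 0.)
A character is irreducible iff <chi, chi> = 1, so this representation is irreducible.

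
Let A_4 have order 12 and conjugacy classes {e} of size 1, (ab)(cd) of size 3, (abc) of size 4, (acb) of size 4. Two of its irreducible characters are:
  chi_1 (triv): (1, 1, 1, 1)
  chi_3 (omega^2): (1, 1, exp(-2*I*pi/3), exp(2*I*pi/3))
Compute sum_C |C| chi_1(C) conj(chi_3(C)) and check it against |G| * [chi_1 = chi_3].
Sum = 0; so <chi_1, chi_3> = 0 (distinct irreducibles are orthogonal).

Proof sketch: Compute term by term over conjugacy classes (|C| * chi_1(C) * conj(chi_3(C))):
  1*(1)*conj(1) + 3*(1)*conj(1) + 4*(1)*conj(exp(-2*I*pi/3)) + 4*(1)*conj(exp(2*I*pi/3))
  = (1) + (3) + (4*exp(2*I*pi/3)) + (4*exp(-2*I*pi/3))
  = 0.
(Exp terms are combined using exp(i*s)*conj(exp(i*t)) = exp(i*(s-t)), and sums of them are collapsed using the identity that for every m > 1 the m distinct m-th roots of unity sum to 0, e.g. 1 + exp(2*I*pi/3) + exp(-2*I*pi/3) = 0.)
Dividing by |G| = 12 gives 0/12 = 0, matching the row-orthogonality relation <chi_1, chi_3> = [chi_1 = chi_3].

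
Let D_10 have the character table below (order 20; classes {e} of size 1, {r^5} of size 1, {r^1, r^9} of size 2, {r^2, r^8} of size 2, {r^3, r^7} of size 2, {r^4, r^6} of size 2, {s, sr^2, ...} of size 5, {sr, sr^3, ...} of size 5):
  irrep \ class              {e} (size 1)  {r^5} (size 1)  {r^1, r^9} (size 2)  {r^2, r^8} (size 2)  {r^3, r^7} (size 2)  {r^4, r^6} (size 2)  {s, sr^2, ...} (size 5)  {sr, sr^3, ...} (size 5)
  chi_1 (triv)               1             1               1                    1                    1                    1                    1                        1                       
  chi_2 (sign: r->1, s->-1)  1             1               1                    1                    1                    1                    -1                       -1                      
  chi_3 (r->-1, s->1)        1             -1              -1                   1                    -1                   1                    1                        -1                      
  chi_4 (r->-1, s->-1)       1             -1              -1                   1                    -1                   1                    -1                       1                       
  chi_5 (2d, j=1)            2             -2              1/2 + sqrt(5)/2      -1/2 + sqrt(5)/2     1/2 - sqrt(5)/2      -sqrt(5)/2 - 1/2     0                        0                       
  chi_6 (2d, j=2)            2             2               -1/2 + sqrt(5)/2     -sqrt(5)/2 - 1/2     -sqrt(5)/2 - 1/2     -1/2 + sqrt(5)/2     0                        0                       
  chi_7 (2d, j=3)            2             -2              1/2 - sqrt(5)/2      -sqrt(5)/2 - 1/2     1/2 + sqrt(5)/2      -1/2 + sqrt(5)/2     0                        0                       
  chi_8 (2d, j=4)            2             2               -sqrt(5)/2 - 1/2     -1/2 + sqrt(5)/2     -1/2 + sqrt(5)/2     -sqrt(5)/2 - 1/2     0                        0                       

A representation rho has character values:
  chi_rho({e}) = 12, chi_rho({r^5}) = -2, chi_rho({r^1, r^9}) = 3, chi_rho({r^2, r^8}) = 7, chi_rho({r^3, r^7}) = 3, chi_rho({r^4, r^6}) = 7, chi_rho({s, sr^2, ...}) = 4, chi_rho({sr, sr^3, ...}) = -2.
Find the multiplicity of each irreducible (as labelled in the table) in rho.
Multiplicities: chi_1: 3, chi_2: 2, chi_3: 3, chi_4: 0, chi_5: 1, chi_6: 0, chi_7: 1, chi_8: 0.

Argument: Use <chi_rho, chi> = (1/|G|) sum_C |C| * chi_rho(C) * conj(chi(C)) with |G| = 20 for each irreducible chi in the table:
  <chi_rho, chi_1> = (1/20)[1*(12)*conj(1) + 1*(-2)*conj(1) + 2*(3)*conj(1) + 2*(7)*conj(1) + 2*(3)*conj(1) + 2*(7)*conj(1) + 5*(4)*conj(1) + 5*(-2)*conj(1)]
      = (1/20)[(12) + (-2) + (6) + (14) + (6) + (14) + (20) + (-10)] = 60/20 = 3
  <chi_rho, chi_2> = (1/20)[1*(12)*conj(1) + 1*(-2)*conj(1) + 2*(3)*conj(1) + 2*(7)*conj(1) + 2*(3)*conj(1) + 2*(7)*conj(1) + 5*(4)*conj(-1) + 5*(-2)*conj(-1)]
      = (1/20)[(12) + (-2) + (6) + (14) + (6) + (14) + (-20) + (10)] = 40/20 = 2
  <chi_rho, chi_3> = (1/20)[1*(12)*conj(1) + 1*(-2)*conj(-1) + 2*(3)*conj(-1) + 2*(7)*conj(1) + 2*(3)*conj(-1) + 2*(7)*conj(1) + 5*(4)*conj(1) + 5*(-2)*conj(-1)]
      = (1/20)[(12) + (2) + (-6) + (14) + (-6) + (14) + (20) + (10)] = 60/20 = 3
  <chi_rho, chi_4> = (1/20)[1*(12)*conj(1) + 1*(-2)*conj(-1) + 2*(3)*conj(-1) + 2*(7)*conj(1) + 2*(3)*conj(-1) + 2*(7)*conj(1) + 5*(4)*conj(-1) + 5*(-2)*conj(1)]
      = (1/20)[(12) + (2) + (-6) + (14) + (-6) + (14) + (-20) + (-10)] = 0/20 = 0
  <chi_rho, chi_5> = (1/20)[1*(12)*conj(2) + 1*(-2)*conj(-2) + 2*(3)*conj(1/2 + sqrt(5)/2) + 2*(7)*conj(-1/2 + sqrt(5)/2) + 2*(3)*conj(1/2 - sqrt(5)/2) + 2*(7)*conj(-sqrt(5)/2 - 1/2) + 5*(4)*conj(0) + 5*(-2)*conj(0)]
      = (1/20)[(24) + (4) + (3 + 3*sqrt(5)) + (-7 + 7*sqrt(5)) + (3 - 3*sqrt(5)) + (-7*sqrt(5) - 7) + (0) + (0)] = 20/20 = 1
  <chi_rho, chi_6> = (1/20)[1*(12)*conj(2) + 1*(-2)*conj(2) + 2*(3)*conj(-1/2 + sqrt(5)/2) + 2*(7)*conj(-sqrt(5)/2 - 1/2) + 2*(3)*conj(-sqrt(5)/2 - 1/2) + 2*(7)*conj(-1/2 + sqrt(5)/2) + 5*(4)*conj(0) + 5*(-2)*conj(0)]
      = (1/20)[(24) + (-4) + (-3 + 3*sqrt(5)) + (-7*sqrt(5) - 7) + (-3*sqrt(5) - 3) + (-7 + 7*sqrt(5)) + (0) + (0)] = 0/20 = 0
  <chi_rho, chi_7> = (1/20)[1*(12)*conj(2) + 1*(-2)*conj(-2) + 2*(3)*conj(1/2 - sqrt(5)/2) + 2*(7)*conj(-sqrt(5)/2 - 1/2) + 2*(3)*conj(1/2 + sqrt(5)/2) + 2*(7)*conj(-1/2 + sqrt(5)/2) + 5*(4)*conj(0) + 5*(-2)*conj(0)]
      = (1/20)[(24) + (4) + (3 - 3*sqrt(5)) + (-7*sqrt(5) - 7) + (3 + 3*sqrt(5)) + (-7 + 7*sqrt(5)) + (0) + (0)] = 20/20 = 1
  <chi_rho, chi_8> = (1/20)[1*(12)*conj(2) + 1*(-2)*conj(2) + 2*(3)*conj(-sqrt(5)/2 - 1/2) + 2*(7)*conj(-1/2 + sqrt(5)/2) + 2*(3)*conj(-1/2 + sqrt(5)/2) + 2*(7)*conj(-sqrt(5)/2 - 1/2) + 5*(4)*conj(0) + 5*(-2)*conj(0)]
      = (1/20)[(24) + (-4) + (-3*sqrt(5) - 3) + (-7 + 7*sqrt(5)) + (-3 + 3*sqrt(5)) + (-7*sqrt(5) - 7) + (0) + (0)] = 0/20 = 0
Dimension check: dim(rho) = sum (mult * dim) = 3*1 + 2*1 + 3*1 + 0*1 + 1*2 + 0*2 + 1*2 + 0*2 = 12 = chi_rho(e) = 12.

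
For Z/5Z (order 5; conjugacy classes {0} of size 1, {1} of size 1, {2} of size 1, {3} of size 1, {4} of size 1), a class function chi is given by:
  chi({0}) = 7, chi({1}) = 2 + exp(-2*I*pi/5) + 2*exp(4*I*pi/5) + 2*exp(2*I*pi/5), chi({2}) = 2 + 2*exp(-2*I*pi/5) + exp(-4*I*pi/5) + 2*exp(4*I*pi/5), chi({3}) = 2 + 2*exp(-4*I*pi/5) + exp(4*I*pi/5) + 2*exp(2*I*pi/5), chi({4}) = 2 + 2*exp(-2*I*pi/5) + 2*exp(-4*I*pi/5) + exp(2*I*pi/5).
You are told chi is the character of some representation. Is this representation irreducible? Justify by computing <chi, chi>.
Not irreducible (reducible): <chi, chi> = 13 > 1.

Why: <chi, chi> = (1/|G|) sum_C |C| * |chi(C)|^2 = (1/5)[1*|7|^2 + 1*|2 + exp(-2*I*pi/5) + 2*exp(4*I*pi/5) + 2*exp(2*I*pi/5)|^2 + 1*|2 + 2*exp(-2*I*pi/5) + exp(-4*I*pi/5) + 2*exp(4*I*pi/5)|^2 + 1*|2 + 2*exp(-4*I*pi/5) + exp(4*I*pi/5) + 2*exp(2*I*pi/5)|^2 + 1*|2 + 2*exp(-2*I*pi/5) + 2*exp(-4*I*pi/5) + exp(2*I*pi/5)|^2]
  = (1/5)[(49) + (13 + 10*exp(-2*I*pi/5) + 8*exp(-4*I*pi/5) + 8*exp(4*I*pi/5) + 10*exp(2*I*pi/5)) + (13 + 8*exp(-2*I*pi/5) + 10*exp(-4*I*pi/5) + 10*exp(4*I*pi/5) + 8*exp(2*I*pi/5)) + (13 + 8*exp(-2*I*pi/5) + 10*exp(-4*I*pi/5) + 10*exp(4*I*pi/5) + 8*exp(2*I*pi/5)) + (13 + 10*exp(-2*I*pi/5) + 8*exp(-4*I*pi/5) + 8*exp(4*I*pi/5) + 10*exp(2*I*pi/5))] = 65/5 = 13.
(Exp terms are combined using exp(i*s)*conj(exp(i*t)) = exp(i*(s-t)), and sums of them are collapsed using the identity that for every m > 1 the m distinct m-th roots of unity sum to 0, e.g. 1 + exp(2*I*pi/3) + exp(-2*I*pi/3) = 0.)
A character is irreducible iff <chi, chi> = 1, so this representation is reducible.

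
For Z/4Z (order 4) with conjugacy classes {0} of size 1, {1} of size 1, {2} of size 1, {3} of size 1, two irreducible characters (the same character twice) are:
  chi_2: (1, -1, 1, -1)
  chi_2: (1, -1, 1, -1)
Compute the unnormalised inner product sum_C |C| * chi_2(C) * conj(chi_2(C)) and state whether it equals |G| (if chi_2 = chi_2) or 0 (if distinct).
Sum = 4 = |G| = 4; so <chi_2, chi_2> = 1 (norm-1 confirms irreducibility).

Justification: Compute term by term over conjugacy classes (|C| * chi_2(C) * conj(chi_2(C))):
  1*(1)*conj(1) + 1*(-1)*conj(-1) + 1*(1)*conj(1) + 1*(-1)*conj(-1)
  = (1) + (1) + (1) + (1)
  = 4.
(Exp terms are combined using exp(i*s)*conj(exp(i*t)) = exp(i*(s-t)), and sums of them are collapsed using the identity that for every m > 1 the m distinct m-th roots of unity sum to 0, e.g. 1 + exp(2*I*pi/3) + exp(-2*I*pi/3) = 0.)
Dividing by |G| = 4 gives 4/4 = 1, matching the row-orthogonality relation <chi_2, chi_2> = [chi_2 = chi_2].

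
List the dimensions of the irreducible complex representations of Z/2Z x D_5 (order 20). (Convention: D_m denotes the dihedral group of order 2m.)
Dimensions: 1, 1, 1, 1, 2, 2, 2, 2

Derivation: There are 8 irreducibles (= number of conjugacy classes). Their dimensions d_i satisfy sum d_i^2 = |G| = 20: 1 + 1 + 1 + 1 + 4 + 4 + 4 + 4 = 20. (For the product with Z/2Z: each of the 2 1-dim characters of Z/2Z tensors with each irrep of D_5, giving 2 copies of each D_5-dimension.)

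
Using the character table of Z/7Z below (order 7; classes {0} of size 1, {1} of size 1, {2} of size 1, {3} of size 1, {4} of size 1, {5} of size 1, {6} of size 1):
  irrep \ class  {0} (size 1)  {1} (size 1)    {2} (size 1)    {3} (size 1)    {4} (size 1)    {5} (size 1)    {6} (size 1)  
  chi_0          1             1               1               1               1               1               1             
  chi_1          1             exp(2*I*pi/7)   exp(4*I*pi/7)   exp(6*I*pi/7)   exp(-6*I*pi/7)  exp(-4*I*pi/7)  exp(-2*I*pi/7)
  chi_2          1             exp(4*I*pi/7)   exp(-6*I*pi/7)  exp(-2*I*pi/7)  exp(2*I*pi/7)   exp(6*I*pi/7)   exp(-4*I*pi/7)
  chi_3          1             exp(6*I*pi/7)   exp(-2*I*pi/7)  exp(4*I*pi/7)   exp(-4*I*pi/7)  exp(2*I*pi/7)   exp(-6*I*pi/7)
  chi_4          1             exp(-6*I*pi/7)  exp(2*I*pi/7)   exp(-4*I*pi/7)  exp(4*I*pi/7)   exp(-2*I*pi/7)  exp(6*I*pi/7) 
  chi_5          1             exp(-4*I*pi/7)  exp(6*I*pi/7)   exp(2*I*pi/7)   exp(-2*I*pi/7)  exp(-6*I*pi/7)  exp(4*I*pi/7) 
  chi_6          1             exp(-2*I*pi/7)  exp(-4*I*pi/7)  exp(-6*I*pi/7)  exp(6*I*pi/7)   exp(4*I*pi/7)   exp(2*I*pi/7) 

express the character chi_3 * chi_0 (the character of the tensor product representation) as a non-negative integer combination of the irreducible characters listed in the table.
chi_3 tensor chi_0 = chi_3 (all other irreducibles have multiplicity 0).

Argument: The character of a tensor product is the pointwise product (chi_3 * chi_0)(C) = chi_3(C) * chi_0(C):
  {0}: (1)*(1), {1}: (exp(6*I*pi/7))*(1), {2}: (exp(-2*I*pi/7))*(1), {3}: (exp(4*I*pi/7))*(1), {4}: (exp(-4*I*pi/7))*(1), {5}: (exp(2*I*pi/7))*(1), {6}: (exp(-6*I*pi/7))*(1)
so (chi_3 * chi_0) takes values
  {0} -> 1, {1} -> exp(6*I*pi/7), {2} -> exp(-2*I*pi/7), {3} -> exp(4*I*pi/7), {4} -> exp(-4*I*pi/7), {5} -> exp(2*I*pi/7), {6} -> exp(-6*I*pi/7).
Now take the inner product of this character with each irreducible chi from the table, <chi_3*chi_0, chi> = (1/7) sum_C |C| (chi_3*chi_0)(C) conj(chi(C)):
  <chi_3*chi_0, chi_0> = (1/7)[1*(1)*conj(1) + 1*(exp(6*I*pi/7))*conj(1) + 1*(exp(-2*I*pi/7))*conj(1) + 1*(exp(4*I*pi/7))*conj(1) + 1*(exp(-4*I*pi/7))*conj(1) + 1*(exp(2*I*pi/7))*conj(1) + 1*(exp(-6*I*pi/7))*conj(1)]
      = (1/7)[(1) + (exp(6*I*pi/7)) + (exp(-2*I*pi/7)) + (exp(4*I*pi/7)) + (exp(-4*I*pi/7)) + (exp(2*I*pi/7)) + (exp(-6*I*pi/7))] = 0/7 = 0
  <chi_3*chi_0, chi_1> = (1/7)[1*(1)*conj(1) + 1*(exp(6*I*pi/7))*conj(exp(2*I*pi/7)) + 1*(exp(-2*I*pi/7))*conj(exp(4*I*pi/7)) + 1*(exp(4*I*pi/7))*conj(exp(6*I*pi/7)) + 1*(exp(-4*I*pi/7))*conj(exp(-6*I*pi/7)) + 1*(exp(2*I*pi/7))*conj(exp(-4*I*pi/7)) + 1*(exp(-6*I*pi/7))*conj(exp(-2*I*pi/7))]
      = (1/7)[(1) + (exp(4*I*pi/7)) + (exp(-6*I*pi/7)) + (exp(-2*I*pi/7)) + (exp(2*I*pi/7)) + (exp(6*I*pi/7)) + (exp(-4*I*pi/7))] = 0/7 = 0
  <chi_3*chi_0, chi_2> = (1/7)[1*(1)*conj(1) + 1*(exp(6*I*pi/7))*conj(exp(4*I*pi/7)) + 1*(exp(-2*I*pi/7))*conj(exp(-6*I*pi/7)) + 1*(exp(4*I*pi/7))*conj(exp(-2*I*pi/7)) + 1*(exp(-4*I*pi/7))*conj(exp(2*I*pi/7)) + 1*(exp(2*I*pi/7))*conj(exp(6*I*pi/7)) + 1*(exp(-6*I*pi/7))*conj(exp(-4*I*pi/7))]
      = (1/7)[(1) + (exp(2*I*pi/7)) + (exp(4*I*pi/7)) + (exp(6*I*pi/7)) + (exp(-6*I*pi/7)) + (exp(-4*I*pi/7)) + (exp(-2*I*pi/7))] = 0/7 = 0
  <chi_3*chi_0, chi_3> = (1/7)[1*(1)*conj(1) + 1*(exp(6*I*pi/7))*conj(exp(6*I*pi/7)) + 1*(exp(-2*I*pi/7))*conj(exp(-2*I*pi/7)) + 1*(exp(4*I*pi/7))*conj(exp(4*I*pi/7)) + 1*(exp(-4*I*pi/7))*conj(exp(-4*I*pi/7)) + 1*(exp(2*I*pi/7))*conj(exp(2*I*pi/7)) + 1*(exp(-6*I*pi/7))*conj(exp(-6*I*pi/7))]
      = (1/7)[(1) + (1) + (1) + (1) + (1) + (1) + (1)] = 7/7 = 1
  <chi_3*chi_0, chi_4> = (1/7)[1*(1)*conj(1) + 1*(exp(6*I*pi/7))*conj(exp(-6*I*pi/7)) + 1*(exp(-2*I*pi/7))*conj(exp(2*I*pi/7)) + 1*(exp(4*I*pi/7))*conj(exp(-4*I*pi/7)) + 1*(exp(-4*I*pi/7))*conj(exp(4*I*pi/7)) + 1*(exp(2*I*pi/7))*conj(exp(-2*I*pi/7)) + 1*(exp(-6*I*pi/7))*conj(exp(6*I*pi/7))]
      = (1/7)[(1) + (exp(-2*I*pi/7)) + (exp(-4*I*pi/7)) + (exp(-6*I*pi/7)) + (exp(6*I*pi/7)) + (exp(4*I*pi/7)) + (exp(2*I*pi/7))] = 0/7 = 0
  <chi_3*chi_0, chi_5> = (1/7)[1*(1)*conj(1) + 1*(exp(6*I*pi/7))*conj(exp(-4*I*pi/7)) + 1*(exp(-2*I*pi/7))*conj(exp(6*I*pi/7)) + 1*(exp(4*I*pi/7))*conj(exp(2*I*pi/7)) + 1*(exp(-4*I*pi/7))*conj(exp(-2*I*pi/7)) + 1*(exp(2*I*pi/7))*conj(exp(-6*I*pi/7)) + 1*(exp(-6*I*pi/7))*conj(exp(4*I*pi/7))]
      = (1/7)[(1) + (exp(-4*I*pi/7)) + (exp(6*I*pi/7)) + (exp(2*I*pi/7)) + (exp(-2*I*pi/7)) + (exp(-6*I*pi/7)) + (exp(4*I*pi/7))] = 0/7 = 0
  <chi_3*chi_0, chi_6> = (1/7)[1*(1)*conj(1) + 1*(exp(6*I*pi/7))*conj(exp(-2*I*pi/7)) + 1*(exp(-2*I*pi/7))*conj(exp(-4*I*pi/7)) + 1*(exp(4*I*pi/7))*conj(exp(-6*I*pi/7)) + 1*(exp(-4*I*pi/7))*conj(exp(6*I*pi/7)) + 1*(exp(2*I*pi/7))*conj(exp(4*I*pi/7)) + 1*(exp(-6*I*pi/7))*conj(exp(2*I*pi/7))]
      = (1/7)[(1) + (exp(-6*I*pi/7)) + (exp(2*I*pi/7)) + (exp(-4*I*pi/7)) + (exp(4*I*pi/7)) + (exp(-2*I*pi/7)) + (exp(6*I*pi/7))] = 0/7 = 0
(Exp terms are combined using exp(i*s)*conj(exp(i*t)) = exp(i*(s-t)), and sums of them are collapsed using the identity that for every m > 1 the m distinct m-th roots of unity sum to 0, e.g. 1 + exp(2*I*pi/3) + exp(-2*I*pi/3) = 0.)
Hence the multiplicities are chi_3: 1. Dimension check: dim(chi_3)*dim(chi_0) = 1*1 = 1 and sum (mult * dim) = 1*1 = 1.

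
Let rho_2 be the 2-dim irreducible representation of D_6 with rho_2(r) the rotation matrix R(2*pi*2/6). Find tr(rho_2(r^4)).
chi_{rho_2}(r^4) = 2*cos(2*pi*2*4/6) = -1

Reasoning: rho_2(r^4) is rotation by angle 2*pi*2*4/6, whose trace is 2*cos(2*pi*2*4/6) = -1.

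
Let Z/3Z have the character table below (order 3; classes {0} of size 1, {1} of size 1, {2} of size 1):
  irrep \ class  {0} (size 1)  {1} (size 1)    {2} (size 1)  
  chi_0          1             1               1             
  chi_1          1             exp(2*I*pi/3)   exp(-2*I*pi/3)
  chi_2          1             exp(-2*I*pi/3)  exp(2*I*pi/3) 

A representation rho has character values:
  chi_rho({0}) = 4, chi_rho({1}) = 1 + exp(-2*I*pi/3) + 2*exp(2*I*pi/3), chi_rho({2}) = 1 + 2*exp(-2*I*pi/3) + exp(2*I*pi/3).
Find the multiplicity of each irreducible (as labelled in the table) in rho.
Multiplicities: chi_0: 1, chi_1: 2, chi_2: 1.

Derivation: Use <chi_rho, chi> = (1/|G|) sum_C |C| * chi_rho(C) * conj(chi(C)) with |G| = 3 for each irreducible chi in the table:
  <chi_rho, chi_0> = (1/3)[1*(4)*conj(1) + 1*(1 + exp(-2*I*pi/3) + 2*exp(2*I*pi/3))*conj(1) + 1*(1 + 2*exp(-2*I*pi/3) + exp(2*I*pi/3))*conj(1)]
      = (1/3)[(4) + (1 + exp(-2*I*pi/3) + 2*exp(2*I*pi/3)) + (1 + 2*exp(-2*I*pi/3) + exp(2*I*pi/3))] = 3/3 = 1
  <chi_rho, chi_1> = (1/3)[1*(4)*conj(1) + 1*(1 + exp(-2*I*pi/3) + 2*exp(2*I*pi/3))*conj(exp(2*I*pi/3)) + 1*(1 + 2*exp(-2*I*pi/3) + exp(2*I*pi/3))*conj(exp(-2*I*pi/3))]
      = (1/3)[(4) + (1) + (1)] = 6/3 = 2
  <chi_rho, chi_2> = (1/3)[1*(4)*conj(1) + 1*(1 + exp(-2*I*pi/3) + 2*exp(2*I*pi/3))*conj(exp(-2*I*pi/3)) + 1*(1 + 2*exp(-2*I*pi/3) + exp(2*I*pi/3))*conj(exp(2*I*pi/3))]
      = (1/3)[(4) + (1 + 2*exp(-2*I*pi/3) + exp(2*I*pi/3)) + (1 + exp(-2*I*pi/3) + 2*exp(2*I*pi/3))] = 3/3 = 1
(Exp terms are combined using exp(i*s)*conj(exp(i*t)) = exp(i*(s-t)), and sums of them are collapsed using the identity that for every m > 1 the m distinct m-th roots of unity sum to 0, e.g. 1 + exp(2*I*pi/3) + exp(-2*I*pi/3) = 0.)
Dimension check: dim(rho) = sum (mult * dim) = 1*1 + 2*1 + 1*1 = 4 = chi_rho(e) = 4.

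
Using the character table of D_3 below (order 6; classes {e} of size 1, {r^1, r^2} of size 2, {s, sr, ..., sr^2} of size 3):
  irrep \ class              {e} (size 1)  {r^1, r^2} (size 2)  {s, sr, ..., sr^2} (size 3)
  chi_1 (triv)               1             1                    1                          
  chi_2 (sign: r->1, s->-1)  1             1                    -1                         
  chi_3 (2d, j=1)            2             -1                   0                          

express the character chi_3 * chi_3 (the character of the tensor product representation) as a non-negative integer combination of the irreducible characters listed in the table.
chi_3 tensor chi_3 = chi_1 + chi_2 + chi_3 (all other irreducibles have multiplicity 0).

Derivation: The character of a tensor product is the pointwise product (chi_3 * chi_3)(C) = chi_3(C) * chi_3(C):
  {e}: (2)*(2), {r^1, r^2}: (-1)*(-1), {s, sr, ..., sr^2}: (0)*(0)
so (chi_3 * chi_3) takes values
  {e} -> 4, {r^1, r^2} -> 1, {s, sr, ..., sr^2} -> 0.
Now take the inner product of this character with each irreducible chi from the table, <chi_3*chi_3, chi> = (1/6) sum_C |C| (chi_3*chi_3)(C) conj(chi(C)):
  <chi_3*chi_3, chi_1> = (1/6)[1*(4)*conj(1) + 2*(1)*conj(1) + 3*(0)*conj(1)]
      = (1/6)[(4) + (2) + (0)] = 6/6 = 1
  <chi_3*chi_3, chi_2> = (1/6)[1*(4)*conj(1) + 2*(1)*conj(1) + 3*(0)*conj(-1)]
      = (1/6)[(4) + (2) + (0)] = 6/6 = 1
  <chi_3*chi_3, chi_3> = (1/6)[1*(4)*conj(2) + 2*(1)*conj(-1) + 3*(0)*conj(0)]
      = (1/6)[(8) + (-2) + (0)] = 6/6 = 1
Hence the multiplicities are chi_1: 1, chi_2: 1, chi_3: 1. Dimension check: dim(chi_3)*dim(chi_3) = 2*2 = 4 and sum (mult * dim) = 1*1 + 1*1 + 1*2 = 4.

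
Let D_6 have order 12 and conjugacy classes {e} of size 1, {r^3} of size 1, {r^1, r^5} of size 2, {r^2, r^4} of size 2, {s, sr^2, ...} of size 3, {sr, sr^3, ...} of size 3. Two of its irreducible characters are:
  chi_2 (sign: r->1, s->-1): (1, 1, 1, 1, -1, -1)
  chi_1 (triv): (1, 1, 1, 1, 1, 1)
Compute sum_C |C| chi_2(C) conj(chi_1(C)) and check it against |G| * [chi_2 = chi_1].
Sum = 0; so <chi_2, chi_1> = 0 (distinct irreducibles are orthogonal).

Solution. Compute term by term over conjugacy classes (|C| * chi_2(C) * conj(chi_1(C))):
  1*(1)*conj(1) + 1*(1)*conj(1) + 2*(1)*conj(1) + 2*(1)*conj(1) + 3*(-1)*conj(1) + 3*(-1)*conj(1)
  = (1) + (1) + (2) + (2) + (-3) + (-3)
  = 0.
Dividing by |G| = 12 gives 0/12 = 0, matching the row-orthogonality relation <chi_2, chi_1> = [chi_2 = chi_1].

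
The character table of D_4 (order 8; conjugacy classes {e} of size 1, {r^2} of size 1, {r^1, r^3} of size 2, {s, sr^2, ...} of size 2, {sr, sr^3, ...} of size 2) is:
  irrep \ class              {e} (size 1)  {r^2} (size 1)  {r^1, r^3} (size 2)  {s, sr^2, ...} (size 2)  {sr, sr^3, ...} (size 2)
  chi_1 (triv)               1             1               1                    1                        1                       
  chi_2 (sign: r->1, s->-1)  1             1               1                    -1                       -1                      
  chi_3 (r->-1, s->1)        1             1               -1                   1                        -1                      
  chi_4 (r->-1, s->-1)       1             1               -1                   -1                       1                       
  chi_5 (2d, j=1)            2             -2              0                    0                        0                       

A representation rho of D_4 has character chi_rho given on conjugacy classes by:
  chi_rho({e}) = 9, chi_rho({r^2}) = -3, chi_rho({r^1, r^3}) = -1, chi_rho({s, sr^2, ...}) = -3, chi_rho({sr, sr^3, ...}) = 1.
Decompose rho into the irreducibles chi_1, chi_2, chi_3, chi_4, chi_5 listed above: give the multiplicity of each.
Multiplicities: chi_1: 0, chi_2: 1, chi_3: 0, chi_4: 2, chi_5: 3.

Why: Use <chi_rho, chi> = (1/|G|) sum_C |C| * chi_rho(C) * conj(chi(C)) with |G| = 8 for each irreducible chi in the table:
  <chi_rho, chi_1> = (1/8)[1*(9)*conj(1) + 1*(-3)*conj(1) + 2*(-1)*conj(1) + 2*(-3)*conj(1) + 2*(1)*conj(1)]
      = (1/8)[(9) + (-3) + (-2) + (-6) + (2)] = 0/8 = 0
  <chi_rho, chi_2> = (1/8)[1*(9)*conj(1) + 1*(-3)*conj(1) + 2*(-1)*conj(1) + 2*(-3)*conj(-1) + 2*(1)*conj(-1)]
      = (1/8)[(9) + (-3) + (-2) + (6) + (-2)] = 8/8 = 1
  <chi_rho, chi_3> = (1/8)[1*(9)*conj(1) + 1*(-3)*conj(1) + 2*(-1)*conj(-1) + 2*(-3)*conj(1) + 2*(1)*conj(-1)]
      = (1/8)[(9) + (-3) + (2) + (-6) + (-2)] = 0/8 = 0
  <chi_rho, chi_4> = (1/8)[1*(9)*conj(1) + 1*(-3)*conj(1) + 2*(-1)*conj(-1) + 2*(-3)*conj(-1) + 2*(1)*conj(1)]
      = (1/8)[(9) + (-3) + (2) + (6) + (2)] = 16/8 = 2
  <chi_rho, chi_5> = (1/8)[1*(9)*conj(2) + 1*(-3)*conj(-2) + 2*(-1)*conj(0) + 2*(-3)*conj(0) + 2*(1)*conj(0)]
      = (1/8)[(18) + (6) + (0) + (0) + (0)] = 24/8 = 3
Dimension check: dim(rho) = sum (mult * dim) = 0*1 + 1*1 + 0*1 + 2*1 + 3*2 = 9 = chi_rho(e) = 9.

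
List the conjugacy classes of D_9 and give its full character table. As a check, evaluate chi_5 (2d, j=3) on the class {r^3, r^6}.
Conjugacy classes: {e} of size 1, {r^1, r^8} of size 2, {r^2, r^7} of size 2, {r^3, r^6} of size 2, {r^4, r^5} of size 2, {s, sr, ..., sr^8} of size 9.
Character table:
  irrep \ class              {e} (size 1)  {r^1, r^8} (size 2)  {r^2, r^7} (size 2)  {r^3, r^6} (size 2)  {r^4, r^5} (size 2)  {s, sr, ..., sr^8} (size 9)
  chi_1 (triv)               1             1                    1                    1                    1                    1                          
  chi_2 (sign: r->1, s->-1)  1             1                    1                    1                    1                    -1                         
  chi_3 (2d, j=1)            2             2*cos(2*pi/9)        2*cos(4*pi/9)        -1                   -2*cos(pi/9)         0                          
  chi_4 (2d, j=2)            2             2*cos(4*pi/9)        -2*cos(pi/9)         -1                   2*cos(2*pi/9)        0                          
  chi_5 (2d, j=3)            2             -1                   -1                   2                    -1                   0                          
  chi_6 (2d, j=4)            2             -2*cos(pi/9)         2*cos(2*pi/9)        -1                   2*cos(4*pi/9)        0                          

Spot check: chi_5 (2d, j=3) on {r^3, r^6} = 2.

Derivation: D_9 has order 2*9 = 18 with 6 conjugacy classes, hence 6 irreducibles. Sum of squared dims 1 + 1 + 4 + 4 + 4 + 4 = 18 = |G|. Linear characters come from the abelianisation; the 2-dimensional irreps have character r^k -> 2*cos(2*pi*j*k/9), reflections -> 0.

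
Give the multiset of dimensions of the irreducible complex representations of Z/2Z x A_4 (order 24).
Dimensions: 1, 1, 1, 1, 1, 1, 3, 3

Solution. There are 8 irreducibles (= number of conjugacy classes). Their dimensions d_i satisfy sum d_i^2 = |G| = 24: 1 + 1 + 1 + 1 + 1 + 1 + 9 + 9 = 24. (For the product with Z/2Z: each of the 2 1-dim characters of Z/2Z tensors with each irrep of A_4, giving 2 copies of each A_4-dimension.)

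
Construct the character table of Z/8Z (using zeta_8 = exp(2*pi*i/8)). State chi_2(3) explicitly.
Character table of Z/8Z (irreps indexed chi_0,...,chi_7 with chi_k(m) = zeta_8^(k*m), zeta_8 = exp(2*pi*i/8)):
  irrep \ class  {0} (size 1)  {1} (size 1)    {2} (size 1)  {3} (size 1)    {4} (size 1)  {5} (size 1)    {6} (size 1)  {7} (size 1)  
  chi_0          1             1               1             1               1             1               1             1             
  chi_1          1             exp(I*pi/4)     I             exp(3*I*pi/4)   -1            exp(-3*I*pi/4)  -I            exp(-I*pi/4)  
  chi_2          1             I               -1            -I              1             I               -1            -I            
  chi_3          1             exp(3*I*pi/4)   -I            exp(I*pi/4)     -1            exp(-I*pi/4)    I             exp(-3*I*pi/4)
  chi_4          1             -1              1             -1              1             -1              1             -1            
  chi_5          1             exp(-3*I*pi/4)  I             exp(-I*pi/4)    -1            exp(I*pi/4)     -I            exp(3*I*pi/4) 
  chi_6          1             -I              -1            I               1             -I              -1            I             
  chi_7          1             exp(-I*pi/4)    -I            exp(-3*I*pi/4)  -1            exp(3*I*pi/4)   I             exp(I*pi/4)   

Spot check: chi_2(3) = zeta_8^(2*3) = zeta_8^6 = -I.

Solution. Z/8Z is abelian, so all 8 irreducible complex representations are 1-dimensional. They are given by chi_k(m) = zeta_8^(k*m) for k = 0,...,7. Row orthogonality: sum_m chi_k(m) conj(chi_l(m)) = 8 * [k = l].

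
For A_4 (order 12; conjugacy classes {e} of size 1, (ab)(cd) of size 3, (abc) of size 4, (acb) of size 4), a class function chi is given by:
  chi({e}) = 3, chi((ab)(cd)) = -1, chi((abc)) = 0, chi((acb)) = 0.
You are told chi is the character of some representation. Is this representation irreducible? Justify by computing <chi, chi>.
Irreducible: <chi, chi> = 1.

Proof sketch: <chi, chi> = (1/|G|) sum_C |C| * |chi(C)|^2 = (1/12)[1*|3|^2 + 3*|-1|^2 + 4*|0|^2 + 4*|0|^2]
  = (1/12)[(9) + (3) + (0) + (0)] = 12/12 = 1.
(Exp terms are combined using exp(i*s)*conj(exp(i*t)) = exp(i*(s-t)), and sums of them are collapsed using the identity that for every m > 1 the m distinct m-th roots of unity sum to 0, e.g. 1 + exp(2*I*pi/3) + exp(-2*I*pi/3) = 0.)
A character is irreducible iff <chi, chi> = 1, so this representation is irreducible.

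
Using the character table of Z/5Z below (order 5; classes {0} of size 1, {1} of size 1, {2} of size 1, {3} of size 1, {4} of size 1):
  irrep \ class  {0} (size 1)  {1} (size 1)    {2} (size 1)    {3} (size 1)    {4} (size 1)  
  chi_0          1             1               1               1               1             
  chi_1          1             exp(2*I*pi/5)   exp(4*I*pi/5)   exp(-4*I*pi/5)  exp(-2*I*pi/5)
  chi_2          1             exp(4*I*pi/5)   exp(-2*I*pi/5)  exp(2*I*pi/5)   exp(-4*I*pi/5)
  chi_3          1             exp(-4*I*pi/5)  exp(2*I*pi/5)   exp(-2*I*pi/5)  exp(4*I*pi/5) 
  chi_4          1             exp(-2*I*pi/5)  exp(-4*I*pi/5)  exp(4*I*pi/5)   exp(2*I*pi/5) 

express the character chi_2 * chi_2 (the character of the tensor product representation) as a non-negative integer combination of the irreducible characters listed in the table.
chi_2 tensor chi_2 = chi_4 (all other irreducibles have multiplicity 0).

Working: The character of a tensor product is the pointwise product (chi_2 * chi_2)(C) = chi_2(C) * chi_2(C):
  {0}: (1)*(1), {1}: (exp(4*I*pi/5))*(exp(4*I*pi/5)), {2}: (exp(-2*I*pi/5))*(exp(-2*I*pi/5)), {3}: (exp(2*I*pi/5))*(exp(2*I*pi/5)), {4}: (exp(-4*I*pi/5))*(exp(-4*I*pi/5))
so (chi_2 * chi_2) takes values
  {0} -> 1, {1} -> exp(-2*I*pi/5), {2} -> exp(-4*I*pi/5), {3} -> exp(4*I*pi/5), {4} -> exp(2*I*pi/5).
Now take the inner product of this character with each irreducible chi from the table, <chi_2*chi_2, chi> = (1/5) sum_C |C| (chi_2*chi_2)(C) conj(chi(C)):
  <chi_2*chi_2, chi_0> = (1/5)[1*(1)*conj(1) + 1*(exp(-2*I*pi/5))*conj(1) + 1*(exp(-4*I*pi/5))*conj(1) + 1*(exp(4*I*pi/5))*conj(1) + 1*(exp(2*I*pi/5))*conj(1)]
      = (1/5)[(1) + (exp(-2*I*pi/5)) + (exp(-4*I*pi/5)) + (exp(4*I*pi/5)) + (exp(2*I*pi/5))] = 0/5 = 0
  <chi_2*chi_2, chi_1> = (1/5)[1*(1)*conj(1) + 1*(exp(-2*I*pi/5))*conj(exp(2*I*pi/5)) + 1*(exp(-4*I*pi/5))*conj(exp(4*I*pi/5)) + 1*(exp(4*I*pi/5))*conj(exp(-4*I*pi/5)) + 1*(exp(2*I*pi/5))*conj(exp(-2*I*pi/5))]
      = (1/5)[(1) + (exp(-4*I*pi/5)) + (exp(2*I*pi/5)) + (exp(-2*I*pi/5)) + (exp(4*I*pi/5))] = 0/5 = 0
  <chi_2*chi_2, chi_2> = (1/5)[1*(1)*conj(1) + 1*(exp(-2*I*pi/5))*conj(exp(4*I*pi/5)) + 1*(exp(-4*I*pi/5))*conj(exp(-2*I*pi/5)) + 1*(exp(4*I*pi/5))*conj(exp(2*I*pi/5)) + 1*(exp(2*I*pi/5))*conj(exp(-4*I*pi/5))]
      = (1/5)[(1) + (exp(4*I*pi/5)) + (exp(-2*I*pi/5)) + (exp(2*I*pi/5)) + (exp(-4*I*pi/5))] = 0/5 = 0
  <chi_2*chi_2, chi_3> = (1/5)[1*(1)*conj(1) + 1*(exp(-2*I*pi/5))*conj(exp(-4*I*pi/5)) + 1*(exp(-4*I*pi/5))*conj(exp(2*I*pi/5)) + 1*(exp(4*I*pi/5))*conj(exp(-2*I*pi/5)) + 1*(exp(2*I*pi/5))*conj(exp(4*I*pi/5))]
      = (1/5)[(1) + (exp(2*I*pi/5)) + (exp(4*I*pi/5)) + (exp(-4*I*pi/5)) + (exp(-2*I*pi/5))] = 0/5 = 0
  <chi_2*chi_2, chi_4> = (1/5)[1*(1)*conj(1) + 1*(exp(-2*I*pi/5))*conj(exp(-2*I*pi/5)) + 1*(exp(-4*I*pi/5))*conj(exp(-4*I*pi/5)) + 1*(exp(4*I*pi/5))*conj(exp(4*I*pi/5)) + 1*(exp(2*I*pi/5))*conj(exp(2*I*pi/5))]
      = (1/5)[(1) + (1) + (1) + (1) + (1)] = 5/5 = 1
(Exp terms are combined using exp(i*s)*conj(exp(i*t)) = exp(i*(s-t)), and sums of them are collapsed using the identity that for every m > 1 the m distinct m-th roots of unity sum to 0, e.g. 1 + exp(2*I*pi/3) + exp(-2*I*pi/3) = 0.)
Hence the multiplicities are chi_4: 1. Dimension check: dim(chi_2)*dim(chi_2) = 1*1 = 1 and sum (mult * dim) = 1*1 = 1.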